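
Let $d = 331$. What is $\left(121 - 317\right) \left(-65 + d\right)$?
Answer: $-52136$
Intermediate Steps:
$\left(121 - 317\right) \left(-65 + d\right) = \left(121 - 317\right) \left(-65 + 331\right) = \left(-196\right) 266 = -52136$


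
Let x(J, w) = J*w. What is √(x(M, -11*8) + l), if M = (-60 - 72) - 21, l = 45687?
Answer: √59151 ≈ 243.21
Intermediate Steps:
M = -153 (M = -132 - 21 = -153)
√(x(M, -11*8) + l) = √(-(-1683)*8 + 45687) = √(-153*(-88) + 45687) = √(13464 + 45687) = √59151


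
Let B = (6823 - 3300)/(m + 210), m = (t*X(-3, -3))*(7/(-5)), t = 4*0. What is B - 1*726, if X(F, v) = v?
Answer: -148937/210 ≈ -709.22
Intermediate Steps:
t = 0
m = 0 (m = (0*(-3))*(7/(-5)) = 0*(7*(-1/5)) = 0*(-7/5) = 0)
B = 3523/210 (B = (6823 - 3300)/(0 + 210) = 3523/210 ≈ 16.776)
B - 1*726 = 3523/210 - 1*726 = 3523/210 - 726 = -148937/210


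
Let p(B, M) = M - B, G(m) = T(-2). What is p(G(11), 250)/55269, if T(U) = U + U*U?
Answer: 248/55269 ≈ 0.0044871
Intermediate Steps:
T(U) = U + U²
G(m) = 2 (G(m) = -2*(1 - 2) = -2*(-1) = 2)
p(G(11), 250)/55269 = (250 - 1*2)/55269 = (250 - 2)*(1/55269) = 248*(1/55269) = 248/55269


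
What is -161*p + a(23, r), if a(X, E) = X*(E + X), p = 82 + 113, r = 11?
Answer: -30613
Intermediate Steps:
p = 195
-161*p + a(23, r) = -161*195 + 23*(11 + 23) = -31395 + 23*34 = -31395 + 782 = -30613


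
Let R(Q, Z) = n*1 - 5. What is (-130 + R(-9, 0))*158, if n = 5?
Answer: -20540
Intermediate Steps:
R(Q, Z) = 0 (R(Q, Z) = 5*1 - 5 = 5 - 5 = 0)
(-130 + R(-9, 0))*158 = (-130 + 0)*158 = -130*158 = -20540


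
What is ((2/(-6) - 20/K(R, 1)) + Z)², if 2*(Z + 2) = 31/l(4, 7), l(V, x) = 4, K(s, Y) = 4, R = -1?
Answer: 6889/576 ≈ 11.960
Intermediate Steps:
Z = 15/8 (Z = -2 + (31/4)/2 = -2 + (31*(¼))/2 = -2 + (½)*(31/4) = -2 + 31/8 = 15/8 ≈ 1.8750)
((2/(-6) - 20/K(R, 1)) + Z)² = ((2/(-6) - 20/4) + 15/8)² = ((2*(-⅙) - 20*¼) + 15/8)² = ((-⅓ - 5) + 15/8)² = (-16/3 + 15/8)² = (-83/24)² = 6889/576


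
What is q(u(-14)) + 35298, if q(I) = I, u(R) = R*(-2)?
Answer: 35326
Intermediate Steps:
u(R) = -2*R
q(u(-14)) + 35298 = -2*(-14) + 35298 = 28 + 35298 = 35326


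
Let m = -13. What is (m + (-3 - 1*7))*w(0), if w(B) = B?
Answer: 0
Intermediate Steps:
(m + (-3 - 1*7))*w(0) = (-13 + (-3 - 1*7))*0 = (-13 + (-3 - 7))*0 = (-13 - 10)*0 = -23*0 = 0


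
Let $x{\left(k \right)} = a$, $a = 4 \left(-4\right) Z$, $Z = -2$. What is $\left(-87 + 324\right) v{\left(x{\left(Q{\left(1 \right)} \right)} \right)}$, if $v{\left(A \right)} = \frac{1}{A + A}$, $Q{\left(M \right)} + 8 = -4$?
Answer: $\frac{237}{64} \approx 3.7031$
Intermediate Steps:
$Q{\left(M \right)} = -12$ ($Q{\left(M \right)} = -8 - 4 = -12$)
$a = 32$ ($a = 4 \left(-4\right) \left(-2\right) = \left(-16\right) \left(-2\right) = 32$)
$x{\left(k \right)} = 32$
$v{\left(A \right)} = \frac{1}{2 A}$
$\left(-87 + 324\right) v{\left(x{\left(Q{\left(1 \right)} \right)} \right)} = \left(-87 + 324\right) \frac{1}{2 \cdot 32} = 237 \cdot \frac{1}{2} \cdot \frac{1}{32} = 237 \cdot \frac{1}{64} = \frac{237}{64}$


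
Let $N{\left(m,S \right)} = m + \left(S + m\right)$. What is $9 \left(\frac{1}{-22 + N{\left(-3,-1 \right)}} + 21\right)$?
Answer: $\frac{5472}{29} \approx 188.69$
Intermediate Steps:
$N{\left(m,S \right)} = S + 2 m$
$9 \left(\frac{1}{-22 + N{\left(-3,-1 \right)}} + 21\right) = 9 \left(\frac{1}{-22 + \left(-1 + 2 \left(-3\right)\right)} + 21\right) = 9 \left(\frac{1}{-22 - 7} + 21\right) = 9 \left(\frac{1}{-29} + 21\right) = 9 \left(- \frac{1}{29} + 21\right) = 9 \cdot \frac{608}{29} = \frac{5472}{29}$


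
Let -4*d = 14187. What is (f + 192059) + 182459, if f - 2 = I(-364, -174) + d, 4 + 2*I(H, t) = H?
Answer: 1483157/4 ≈ 3.7079e+5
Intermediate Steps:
I(H, t) = -2 + H/2
d = -14187/4 (d = -1/4*14187 = -14187/4 ≈ -3546.8)
f = -14915/4 (f = 2 + ((-2 + (1/2)*(-364)) - 14187/4) = 2 + ((-2 - 182) - 14187/4) = 2 + (-184 - 14187/4) = 2 - 14923/4 = -14915/4 ≈ -3728.8)
(f + 192059) + 182459 = (-14915/4 + 192059) + 182459 = 753321/4 + 182459 = 1483157/4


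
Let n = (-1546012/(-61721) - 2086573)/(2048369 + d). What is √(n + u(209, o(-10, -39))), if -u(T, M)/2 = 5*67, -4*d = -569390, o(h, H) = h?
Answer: 4*I*√62585530521244689720729/38632346599 ≈ 25.903*I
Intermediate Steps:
d = 284695/2 (d = -¼*(-569390) = 284695/2 ≈ 1.4235e+5)
n = -257567652242/270426426193 (n = (-1546012/(-61721) - 2086573)/(2048369 + 284695/2) = (-1546012*(-1/61721) - 2086573)/(4381433/2) = (1546012/61721 - 2086573)*(2/4381433) = -128783826121/61721*2/4381433 = -257567652242/270426426193 ≈ -0.95245)
u(T, M) = -670 (u(T, M) = -10*67 = -2*335 = -670)
√(n + u(209, o(-10, -39))) = √(-257567652242/270426426193 - 670) = √(-181443273201552/270426426193) = 4*I*√62585530521244689720729/38632346599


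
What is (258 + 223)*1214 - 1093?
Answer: 582841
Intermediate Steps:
(258 + 223)*1214 - 1093 = 481*1214 - 1093 = 583934 - 1093 = 582841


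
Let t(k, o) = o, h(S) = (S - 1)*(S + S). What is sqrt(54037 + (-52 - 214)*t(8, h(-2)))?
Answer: sqrt(50845) ≈ 225.49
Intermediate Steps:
h(S) = 2*S*(-1 + S) (h(S) = (-1 + S)*(2*S) = 2*S*(-1 + S))
sqrt(54037 + (-52 - 214)*t(8, h(-2))) = sqrt(54037 + (-52 - 214)*(2*(-2)*(-1 - 2))) = sqrt(54037 - 532*(-2)*(-3)) = sqrt(54037 - 266*12) = sqrt(54037 - 3192) = sqrt(50845)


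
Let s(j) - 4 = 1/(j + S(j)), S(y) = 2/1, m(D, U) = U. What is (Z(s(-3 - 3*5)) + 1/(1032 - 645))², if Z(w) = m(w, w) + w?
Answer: 594823321/9585216 ≈ 62.056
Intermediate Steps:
S(y) = 2 (S(y) = 2*1 = 2)
s(j) = 4 + 1/(2 + j) (s(j) = 4 + 1/(j + 2) = 4 + 1/(2 + j))
Z(w) = 2*w (Z(w) = w + w = 2*w)
(Z(s(-3 - 3*5)) + 1/(1032 - 645))² = (2*((9 + 4*(-3 - 3*5))/(2 + (-3 - 3*5))) + 1/(1032 - 645))² = (2*((9 + 4*(-3 - 15))/(2 + (-3 - 15))) + 1/387)² = (2*((9 + 4*(-18))/(2 - 18)) + 1/387)² = (2*((9 - 72)/(-16)) + 1/387)² = (2*(-1/16*(-63)) + 1/387)² = (2*(63/16) + 1/387)² = (63/8 + 1/387)² = (24389/3096)² = 594823321/9585216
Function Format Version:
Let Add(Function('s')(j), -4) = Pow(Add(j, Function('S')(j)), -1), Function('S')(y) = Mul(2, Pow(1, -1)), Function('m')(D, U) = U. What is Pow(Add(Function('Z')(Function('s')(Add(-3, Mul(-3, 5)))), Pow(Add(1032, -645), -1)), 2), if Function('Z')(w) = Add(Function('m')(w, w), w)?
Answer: Rational(594823321, 9585216) ≈ 62.056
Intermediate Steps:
Function('S')(y) = 2 (Function('S')(y) = Mul(2, 1) = 2)
Function('s')(j) = Add(4, Pow(Add(2, j), -1)) (Function('s')(j) = Add(4, Pow(Add(j, 2), -1)) = Add(4, Pow(Add(2, j), -1)))
Function('Z')(w) = Mul(2, w) (Function('Z')(w) = Add(w, w) = Mul(2, w))
Pow(Add(Function('Z')(Function('s')(Add(-3, Mul(-3, 5)))), Pow(Add(1032, -645), -1)), 2) = Pow(Add(Mul(2, Mul(Pow(Add(2, Add(-3, Mul(-3, 5))), -1), Add(9, Mul(4, Add(-3, Mul(-3, 5)))))), Pow(Add(1032, -645), -1)), 2) = Pow(Add(Mul(2, Mul(Pow(Add(2, Add(-3, -15)), -1), Add(9, Mul(4, Add(-3, -15))))), Pow(387, -1)), 2) = Pow(Add(Mul(2, Mul(Pow(Add(2, -18), -1), Add(9, Mul(4, -18)))), Rational(1, 387)), 2) = Pow(Add(Mul(2, Mul(Pow(-16, -1), Add(9, -72))), Rational(1, 387)), 2) = Pow(Add(Mul(2, Mul(Rational(-1, 16), -63)), Rational(1, 387)), 2) = Pow(Add(Mul(2, Rational(63, 16)), Rational(1, 387)), 2) = Pow(Add(Rational(63, 8), Rational(1, 387)), 2) = Pow(Rational(24389, 3096), 2) = Rational(594823321, 9585216)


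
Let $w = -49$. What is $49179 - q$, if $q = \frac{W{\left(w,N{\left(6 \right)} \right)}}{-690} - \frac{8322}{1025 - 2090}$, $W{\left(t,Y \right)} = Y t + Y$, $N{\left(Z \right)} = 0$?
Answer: $\frac{17455771}{355} \approx 49171.0$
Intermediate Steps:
$W{\left(t,Y \right)} = Y + Y t$
$q = \frac{2774}{355}$ ($q = \frac{0 \left(1 - 49\right)}{-690} - \frac{8322}{1025 - 2090} = 0 \left(-48\right) \left(- \frac{1}{690}\right) - \frac{8322}{1025 - 2090} = 0 \left(- \frac{1}{690}\right) - \frac{8322}{-1065} = 0 - - \frac{2774}{355} = 0 + \frac{2774}{355} = \frac{2774}{355} \approx 7.8141$)
$49179 - q = 49179 - \frac{2774}{355} = \frac{17455771}{355}$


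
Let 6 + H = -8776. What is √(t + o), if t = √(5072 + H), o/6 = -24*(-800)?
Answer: √(115200 + I*√3710) ≈ 339.41 + 0.0897*I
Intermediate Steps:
H = -8782 (H = -6 - 8776 = -8782)
o = 115200 (o = 6*(-24*(-800)) = 6*19200 = 115200)
t = I*√3710 (t = √(5072 - 8782) = √(-3710) = I*√3710 ≈ 60.91*I)
√(t + o) = √(I*√3710 + 115200) = √(115200 + I*√3710)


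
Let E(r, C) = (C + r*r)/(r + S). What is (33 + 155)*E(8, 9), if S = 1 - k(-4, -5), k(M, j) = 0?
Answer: 13724/9 ≈ 1524.9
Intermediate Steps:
S = 1 (S = 1 - 1*0 = 1 + 0 = 1)
E(r, C) = (C + r²)/(1 + r) (E(r, C) = (C + r*r)/(r + 1) = (C + r²)/(1 + r))
(33 + 155)*E(8, 9) = (33 + 155)*((9 + 8²)/(1 + 8)) = 188*((9 + 64)/9) = 188*((⅑)*73) = 188*(73/9) = 13724/9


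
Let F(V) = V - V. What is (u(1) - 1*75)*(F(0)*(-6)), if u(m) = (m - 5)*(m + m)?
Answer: 0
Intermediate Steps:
F(V) = 0
u(m) = 2*m*(-5 + m) (u(m) = (-5 + m)*(2*m) = 2*m*(-5 + m))
(u(1) - 1*75)*(F(0)*(-6)) = (2*1*(-5 + 1) - 1*75)*(0*(-6)) = (2*1*(-4) - 75)*0 = (-8 - 75)*0 = -83*0 = 0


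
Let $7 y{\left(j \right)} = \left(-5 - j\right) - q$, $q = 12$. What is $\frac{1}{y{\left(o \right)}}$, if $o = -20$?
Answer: $\frac{7}{3} \approx 2.3333$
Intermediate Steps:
$y{\left(j \right)} = - \frac{17}{7} - \frac{j}{7}$ ($y{\left(j \right)} = \frac{\left(-5 - j\right) - 12}{7} = \frac{-17 - j}{7} = - \frac{17}{7} - \frac{j}{7}$)
$\frac{1}{y{\left(o \right)}} = \frac{1}{- \frac{17}{7} - - \frac{20}{7}} = \frac{1}{- \frac{17}{7} + \frac{20}{7}} = \frac{1}{\frac{3}{7}} = \frac{7}{3}$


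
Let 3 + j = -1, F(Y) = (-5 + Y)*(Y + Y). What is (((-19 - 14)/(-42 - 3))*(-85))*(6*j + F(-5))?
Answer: -14212/3 ≈ -4737.3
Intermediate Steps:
F(Y) = 2*Y*(-5 + Y) (F(Y) = (-5 + Y)*(2*Y) = 2*Y*(-5 + Y))
j = -4 (j = -3 - 1 = -4)
(((-19 - 14)/(-42 - 3))*(-85))*(6*j + F(-5)) = (((-19 - 14)/(-42 - 3))*(-85))*(6*(-4) + 2*(-5)*(-5 - 5)) = (-33/(-45)*(-85))*(-24 + 2*(-5)*(-10)) = (-33*(-1/45)*(-85))*(-24 + 100) = ((11/15)*(-85))*76 = -187/3*76 = -14212/3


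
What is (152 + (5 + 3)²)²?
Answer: 46656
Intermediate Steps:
(152 + (5 + 3)²)² = (152 + 8²)² = (152 + 64)² = 216² = 46656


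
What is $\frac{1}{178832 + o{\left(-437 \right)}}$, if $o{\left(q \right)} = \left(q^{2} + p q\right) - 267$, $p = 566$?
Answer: $\frac{1}{122192} \approx 8.1838 \cdot 10^{-6}$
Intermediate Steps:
$o{\left(q \right)} = -267 + q^{2} + 566 q$ ($o{\left(q \right)} = \left(q^{2} + 566 q\right) - 267 = -267 + q^{2} + 566 q$)
$\frac{1}{178832 + o{\left(-437 \right)}} = \frac{1}{178832 + \left(-267 + \left(-437\right)^{2} + 566 \left(-437\right)\right)} = \frac{1}{178832 - 56640} = \frac{1}{122192}$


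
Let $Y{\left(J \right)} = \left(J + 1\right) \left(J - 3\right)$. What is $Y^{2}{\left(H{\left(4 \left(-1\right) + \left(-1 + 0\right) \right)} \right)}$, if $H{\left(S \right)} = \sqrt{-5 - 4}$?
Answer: $108 + 144 i \approx 108.0 + 144.0 i$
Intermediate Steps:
$H{\left(S \right)} = 3 i$ ($H{\left(S \right)} = \sqrt{-9} = 3 i$)
$Y{\left(J \right)} = \left(1 + J\right) \left(-3 + J\right)$
$Y^{2}{\left(H{\left(4 \left(-1\right) + \left(-1 + 0\right) \right)} \right)} = \left(-3 + \left(3 i\right)^{2} - 2 \cdot 3 i\right)^{2} = \left(-3 - 9 - 6 i\right)^{2} = \left(-12 - 6 i\right)^{2}$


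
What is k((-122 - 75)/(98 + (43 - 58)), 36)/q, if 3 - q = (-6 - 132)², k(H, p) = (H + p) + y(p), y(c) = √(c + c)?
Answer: -2791/1580403 - 2*√2/6347 ≈ -0.0022116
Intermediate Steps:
y(c) = √2*√c (y(c) = √(2*c) = √2*√c)
k(H, p) = H + p + √2*√p (k(H, p) = (H + p) + √2*√p = H + p + √2*√p)
q = -19041 (q = 3 - (-6 - 132)² = 3 - 1*(-138)² = 3 - 1*19044 = 3 - 19044 = -19041)
k((-122 - 75)/(98 + (43 - 58)), 36)/q = ((-122 - 75)/(98 + (43 - 58)) + 36 + √2*√36)/(-19041) = (-197/(98 - 15) + 36 + √2*6)*(-1/19041) = (-197/83 + 36 + 6*√2)*(-1/19041) = (2791/83 + 6*√2)*(-1/19041) = -2791/1580403 - 2*√2/6347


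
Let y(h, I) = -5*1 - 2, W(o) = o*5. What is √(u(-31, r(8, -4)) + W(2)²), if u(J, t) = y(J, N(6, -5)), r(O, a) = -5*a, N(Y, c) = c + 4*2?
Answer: √93 ≈ 9.6436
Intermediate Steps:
W(o) = 5*o
N(Y, c) = 8 + c (N(Y, c) = c + 8 = 8 + c)
y(h, I) = -7 (y(h, I) = -5 - 2 = -7)
u(J, t) = -7
√(u(-31, r(8, -4)) + W(2)²) = √(-7 + (5*2)²) = √(-7 + 10²) = √(-7 + 100) = √93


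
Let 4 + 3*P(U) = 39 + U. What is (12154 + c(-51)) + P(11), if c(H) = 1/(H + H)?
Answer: 413757/34 ≈ 12169.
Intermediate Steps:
c(H) = 1/(2*H)
P(U) = 35/3 + U/3 (P(U) = -4/3 + (39 + U)/3 = -4/3 + (13 + U/3) = 35/3 + U/3)
(12154 + c(-51)) + P(11) = (12154 + (1/2)/(-51)) + (35/3 + (1/3)*11) = (12154 + (1/2)*(-1/51)) + (35/3 + 11/3) = (12154 - 1/102) + 46/3 = 1239707/102 + 46/3 = 413757/34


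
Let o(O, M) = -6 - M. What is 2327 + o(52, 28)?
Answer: 2293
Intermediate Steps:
2327 + o(52, 28) = 2327 + (-6 - 1*28) = 2327 + (-6 - 28) = 2327 - 34 = 2293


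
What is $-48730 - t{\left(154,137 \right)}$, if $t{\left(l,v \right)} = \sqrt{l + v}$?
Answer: $-48730 - \sqrt{291} \approx -48747.0$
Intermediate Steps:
$-48730 - t{\left(154,137 \right)} = -48730 - \sqrt{154 + 137} = -48730 - \sqrt{291}$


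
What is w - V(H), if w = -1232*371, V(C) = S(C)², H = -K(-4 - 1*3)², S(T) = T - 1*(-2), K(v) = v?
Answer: -459281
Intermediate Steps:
S(T) = 2 + T (S(T) = T + 2 = 2 + T)
H = -49 (H = -(-4 - 1*3)² = -(-4 - 3)² = -1*(-7)² = -1*49 = -49)
V(C) = (2 + C)²
w = -457072
w - V(H) = -457072 - (2 - 49)² = -457072 - 1*(-47)² = -457072 - 1*2209 = -457072 - 2209 = -459281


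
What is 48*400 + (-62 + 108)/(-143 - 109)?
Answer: 2419177/126 ≈ 19200.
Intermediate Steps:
48*400 + (-62 + 108)/(-143 - 109) = 19200 + 46/(-252) = 19200 + 46*(-1/252) = 19200 - 23/126 = 2419177/126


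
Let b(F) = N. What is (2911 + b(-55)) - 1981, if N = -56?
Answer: 874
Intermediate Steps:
b(F) = -56
(2911 + b(-55)) - 1981 = (2911 - 56) - 1981 = 2855 - 1981 = 874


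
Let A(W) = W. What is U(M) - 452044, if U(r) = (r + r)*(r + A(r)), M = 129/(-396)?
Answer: -1969101815/4356 ≈ -4.5204e+5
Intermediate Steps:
M = -43/132 (M = 129*(-1/396) = -43/132 ≈ -0.32576)
U(r) = 4*r² (U(r) = (r + r)*(r + r) = (2*r)*(2*r) = 4*r²)
U(M) - 452044 = 4*(-43/132)² - 452044 = 4*(1849/17424) - 452044 = 1849/4356 - 452044 = -1969101815/4356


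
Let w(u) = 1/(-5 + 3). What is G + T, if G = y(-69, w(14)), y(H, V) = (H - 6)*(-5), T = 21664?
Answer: 22039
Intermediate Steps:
w(u) = -½ (w(u) = 1/(-2) = -½)
y(H, V) = 30 - 5*H (y(H, V) = (-6 + H)*(-5) = 30 - 5*H)
G = 375 (G = 30 - 5*(-69) = 30 + 345 = 375)
G + T = 375 + 21664 = 22039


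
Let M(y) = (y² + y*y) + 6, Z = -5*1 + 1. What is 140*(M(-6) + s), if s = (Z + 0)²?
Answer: 13160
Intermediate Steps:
Z = -4 (Z = -5 + 1 = -4)
s = 16 (s = (-4 + 0)² = (-4)² = 16)
M(y) = 6 + 2*y² (M(y) = (y² + y²) + 6 = 2*y² + 6 = 6 + 2*y²)
140*(M(-6) + s) = 140*((6 + 2*(-6)²) + 16) = 140*((6 + 2*36) + 16) = 140*((6 + 72) + 16) = 140*(78 + 16) = 140*94 = 13160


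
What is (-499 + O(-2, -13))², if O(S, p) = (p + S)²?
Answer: 75076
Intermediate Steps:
O(S, p) = (S + p)²
(-499 + O(-2, -13))² = (-499 + (-2 - 13)²)² = (-499 + (-15)²)² = (-499 + 225)² = (-274)² = 75076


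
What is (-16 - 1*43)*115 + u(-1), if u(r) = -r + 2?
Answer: -6782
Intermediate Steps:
u(r) = 2 - r
(-16 - 1*43)*115 + u(-1) = (-16 - 1*43)*115 + (2 - 1*(-1)) = (-16 - 43)*115 + (2 + 1) = -59*115 + 3 = -6785 + 3 = -6782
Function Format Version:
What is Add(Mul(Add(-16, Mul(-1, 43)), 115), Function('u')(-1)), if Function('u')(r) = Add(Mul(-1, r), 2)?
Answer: -6782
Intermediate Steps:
Function('u')(r) = Add(2, Mul(-1, r))
Add(Mul(Add(-16, Mul(-1, 43)), 115), Function('u')(-1)) = Add(Mul(Add(-16, Mul(-1, 43)), 115), Add(2, Mul(-1, -1))) = Add(Mul(Add(-16, -43), 115), Add(2, 1)) = Add(Mul(-59, 115), 3) = Add(-6785, 3) = -6782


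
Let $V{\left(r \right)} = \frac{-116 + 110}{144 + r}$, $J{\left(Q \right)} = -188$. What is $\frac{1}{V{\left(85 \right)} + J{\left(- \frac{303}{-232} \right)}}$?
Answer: $- \frac{229}{43058} \approx -0.0053184$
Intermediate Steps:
$V{\left(r \right)} = - \frac{6}{144 + r}$
$\frac{1}{V{\left(85 \right)} + J{\left(- \frac{303}{-232} \right)}} = \frac{1}{- \frac{6}{144 + 85} - 188} = \frac{1}{- \frac{6}{229} - 188} = \frac{1}{- \frac{43058}{229}} = - \frac{229}{43058}$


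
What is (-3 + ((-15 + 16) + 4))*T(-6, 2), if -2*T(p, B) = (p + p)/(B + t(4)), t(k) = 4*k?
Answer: ⅔ ≈ 0.66667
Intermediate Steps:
T(p, B) = -p/(16 + B) (T(p, B) = -(p + p)/(2*(B + 4*4)) = -2*p/(2*(B + 16)) = -2*p/(2*(16 + B)) = -p/(16 + B))
(-3 + ((-15 + 16) + 4))*T(-6, 2) = (-3 + ((-15 + 16) + 4))*(-1*(-6)/(16 + 2)) = (-3 + (1 + 4))*(-1*(-6)/18) = (-3 + 5)*(-1*(-6)*1/18) = 2*(⅓) = ⅔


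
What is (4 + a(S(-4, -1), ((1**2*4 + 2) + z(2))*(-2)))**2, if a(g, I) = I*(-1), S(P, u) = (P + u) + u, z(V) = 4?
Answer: 576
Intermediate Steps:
S(P, u) = P + 2*u
a(g, I) = -I
(4 + a(S(-4, -1), ((1**2*4 + 2) + z(2))*(-2)))**2 = (4 - ((1**2*4 + 2) + 4)*(-2))**2 = (4 - ((1*4 + 2) + 4)*(-2))**2 = (4 - ((4 + 2) + 4)*(-2))**2 = (4 - (6 + 4)*(-2))**2 = (4 - 10*(-2))**2 = (4 - 1*(-20))**2 = (4 + 20)**2 = 24**2 = 576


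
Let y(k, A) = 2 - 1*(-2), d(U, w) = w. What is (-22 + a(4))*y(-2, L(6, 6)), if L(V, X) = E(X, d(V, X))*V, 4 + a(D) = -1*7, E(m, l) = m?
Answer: -132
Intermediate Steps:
a(D) = -11 (a(D) = -4 - 1*7 = -4 - 7 = -11)
L(V, X) = V*X (L(V, X) = X*V = V*X)
y(k, A) = 4 (y(k, A) = 2 + 2 = 4)
(-22 + a(4))*y(-2, L(6, 6)) = (-22 - 11)*4 = -33*4 = -132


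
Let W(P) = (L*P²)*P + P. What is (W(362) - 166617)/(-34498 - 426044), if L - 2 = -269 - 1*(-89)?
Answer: 2814705813/153514 ≈ 18335.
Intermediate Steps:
L = -178 (L = 2 + (-269 - 1*(-89)) = 2 + (-269 + 89) = 2 - 180 = -178)
W(P) = P - 178*P³ (W(P) = (-178*P²)*P + P = -178*P³ + P = P - 178*P³)
(W(362) - 166617)/(-34498 - 426044) = ((362 - 178*362³) - 166617)/(-34498 - 426044) = ((362 - 178*47437928) - 166617)/(-460542) = ((362 - 8443951184) - 166617)*(-1/460542) = (-8443950822 - 166617)*(-1/460542) = -8444117439*(-1/460542) = 2814705813/153514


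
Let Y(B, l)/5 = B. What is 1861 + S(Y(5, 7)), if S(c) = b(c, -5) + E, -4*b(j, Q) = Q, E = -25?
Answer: 7349/4 ≈ 1837.3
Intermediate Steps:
b(j, Q) = -Q/4
Y(B, l) = 5*B
S(c) = -95/4 (S(c) = -¼*(-5) - 25 = 5/4 - 25 = -95/4)
1861 + S(Y(5, 7)) = 1861 - 95/4 = 7349/4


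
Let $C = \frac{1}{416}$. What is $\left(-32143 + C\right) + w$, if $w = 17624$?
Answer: $- \frac{6039903}{416} \approx -14519.0$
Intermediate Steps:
$C = \frac{1}{416} \approx 0.0024038$
$\left(-32143 + C\right) + w = \left(-32143 + \frac{1}{416}\right) + 17624 = - \frac{13371487}{416} + 17624 = - \frac{6039903}{416}$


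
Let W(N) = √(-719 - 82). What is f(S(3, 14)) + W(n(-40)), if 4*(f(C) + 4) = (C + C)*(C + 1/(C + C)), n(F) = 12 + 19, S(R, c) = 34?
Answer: 2297/4 + 3*I*√89 ≈ 574.25 + 28.302*I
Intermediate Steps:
n(F) = 31
f(C) = -4 + C*(C + 1/(2*C))/2 (f(C) = -4 + ((C + C)*(C + 1/(C + C)))/4 = -4 + ((2*C)*(C + 1/(2*C)))/4 = -4 + (2*C*(C + 1/(2*C)))/4 = -4 + C*(C + 1/(2*C))/2)
W(N) = 3*I*√89 (W(N) = √(-801) = 3*I*√89)
f(S(3, 14)) + W(n(-40)) = (-15/4 + (½)*34²) + 3*I*√89 = (-15/4 + (½)*1156) + 3*I*√89 = (-15/4 + 578) + 3*I*√89 = 2297/4 + 3*I*√89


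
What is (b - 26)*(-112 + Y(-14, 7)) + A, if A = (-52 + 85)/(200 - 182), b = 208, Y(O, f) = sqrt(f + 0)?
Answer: -122293/6 + 182*sqrt(7) ≈ -19901.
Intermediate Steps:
Y(O, f) = sqrt(f)
A = 11/6 (A = 33/18 = 33*(1/18) = 11/6 ≈ 1.8333)
(b - 26)*(-112 + Y(-14, 7)) + A = (208 - 26)*(-112 + sqrt(7)) + 11/6 = 182*(-112 + sqrt(7)) + 11/6 = (-20384 + 182*sqrt(7)) + 11/6 = -122293/6 + 182*sqrt(7)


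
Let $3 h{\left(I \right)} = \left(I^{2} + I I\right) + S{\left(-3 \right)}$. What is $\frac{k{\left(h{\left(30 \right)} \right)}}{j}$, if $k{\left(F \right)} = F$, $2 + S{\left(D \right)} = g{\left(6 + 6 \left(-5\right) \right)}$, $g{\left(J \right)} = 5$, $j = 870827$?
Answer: $\frac{601}{870827} \approx 0.00069015$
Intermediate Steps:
$S{\left(D \right)} = 3$ ($S{\left(D \right)} = -2 + 5 = 3$)
$h{\left(I \right)} = 1 + \frac{2 I^{2}}{3}$ ($h{\left(I \right)} = \frac{\left(I^{2} + I I\right) + 3}{3} = \frac{\left(I^{2} + I^{2}\right) + 3}{3} = \frac{2 I^{2} + 3}{3} = \frac{3 + 2 I^{2}}{3} = 1 + \frac{2 I^{2}}{3}$)
$\frac{k{\left(h{\left(30 \right)} \right)}}{j} = \frac{1 + \frac{2 \cdot 30^{2}}{3}}{870827} = \left(1 + \frac{2}{3} \cdot 900\right) \frac{1}{870827} = \left(1 + 600\right) \frac{1}{870827} = 601 \cdot \frac{1}{870827} = \frac{601}{870827}$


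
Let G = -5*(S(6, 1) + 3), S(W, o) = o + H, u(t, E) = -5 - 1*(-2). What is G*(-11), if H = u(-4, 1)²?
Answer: 715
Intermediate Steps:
u(t, E) = -3 (u(t, E) = -5 + 2 = -3)
H = 9 (H = (-3)² = 9)
S(W, o) = 9 + o (S(W, o) = o + 9 = 9 + o)
G = -65 (G = -5*((9 + 1) + 3) = -5*(10 + 3) = -5*13 = -65)
G*(-11) = -65*(-11) = 715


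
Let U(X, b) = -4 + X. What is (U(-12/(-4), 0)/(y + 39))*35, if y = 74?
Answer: -35/113 ≈ -0.30973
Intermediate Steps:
(U(-12/(-4), 0)/(y + 39))*35 = ((-4 - 12/(-4))/(74 + 39))*35 = ((-4 - 12*(-¼))/113)*35 = ((-4 + 3)*(1/113))*35 = -1*1/113*35 = -1/113*35 = -35/113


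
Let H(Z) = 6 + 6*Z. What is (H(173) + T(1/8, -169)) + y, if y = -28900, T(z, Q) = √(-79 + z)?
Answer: -27856 + I*√1262/4 ≈ -27856.0 + 8.8812*I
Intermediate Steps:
(H(173) + T(1/8, -169)) + y = ((6 + 6*173) + √(-79 + 1/8)) - 28900 = ((6 + 1038) + √(-79 + ⅛)) - 28900 = (1044 + √(-631/8)) - 28900 = (1044 + I*√1262/4) - 28900 = -27856 + I*√1262/4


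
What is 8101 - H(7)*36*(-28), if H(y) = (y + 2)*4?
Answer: 44389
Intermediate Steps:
H(y) = 8 + 4*y (H(y) = (2 + y)*4 = 8 + 4*y)
8101 - H(7)*36*(-28) = 8101 - (8 + 4*7)*36*(-28) = 8101 - (8 + 28)*36*(-28) = 8101 - 36*36*(-28) = 8101 - 1296*(-28) = 8101 - 1*(-36288) = 8101 + 36288 = 44389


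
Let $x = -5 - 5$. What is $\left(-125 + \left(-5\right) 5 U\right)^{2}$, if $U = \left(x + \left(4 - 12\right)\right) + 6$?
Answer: $30625$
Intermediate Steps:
$x = -10$
$U = -12$ ($U = \left(-10 + \left(4 - 12\right)\right) + 6 = \left(-10 - 8\right) + 6 = -18 + 6 = -12$)
$\left(-125 + \left(-5\right) 5 U\right)^{2} = \left(-125 + \left(-5\right) 5 \left(-12\right)\right)^{2} = \left(-125 - -300\right)^{2} = \left(-125 + 300\right)^{2} = 175^{2} = 30625$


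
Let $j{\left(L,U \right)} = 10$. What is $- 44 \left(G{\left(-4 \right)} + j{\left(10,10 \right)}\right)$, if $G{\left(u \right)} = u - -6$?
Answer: $-528$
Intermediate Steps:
$G{\left(u \right)} = 6 + u$ ($G{\left(u \right)} = u + 6 = 6 + u$)
$- 44 \left(G{\left(-4 \right)} + j{\left(10,10 \right)}\right) = - 44 \left(\left(6 - 4\right) + 10\right) = - 44 \left(2 + 10\right) = \left(-44\right) 12 = -528$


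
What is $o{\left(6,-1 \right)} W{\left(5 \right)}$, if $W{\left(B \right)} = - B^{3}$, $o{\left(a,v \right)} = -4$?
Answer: $500$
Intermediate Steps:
$o{\left(6,-1 \right)} W{\left(5 \right)} = - 4 \left(- 5^{3}\right) = - 4 \left(\left(-1\right) 125\right) = \left(-4\right) \left(-125\right) = 500$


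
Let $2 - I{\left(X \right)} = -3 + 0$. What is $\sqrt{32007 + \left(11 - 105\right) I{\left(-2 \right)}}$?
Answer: $\sqrt{31537} \approx 177.59$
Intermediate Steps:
$I{\left(X \right)} = 5$ ($I{\left(X \right)} = 2 - \left(-3 + 0\right) = 2 - -3 = 2 + 3 = 5$)
$\sqrt{32007 + \left(11 - 105\right) I{\left(-2 \right)}} = \sqrt{32007 + \left(11 - 105\right) 5} = \sqrt{32007 - 470} = \sqrt{31537}$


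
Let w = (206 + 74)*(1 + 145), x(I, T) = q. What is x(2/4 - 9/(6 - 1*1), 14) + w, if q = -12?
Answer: 40868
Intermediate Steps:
x(I, T) = -12
w = 40880 (w = 280*146 = 40880)
x(2/4 - 9/(6 - 1*1), 14) + w = -12 + 40880 = 40868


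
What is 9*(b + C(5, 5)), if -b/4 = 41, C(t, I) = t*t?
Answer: -1251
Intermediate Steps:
C(t, I) = t**2
b = -164 (b = -4*41 = -164)
9*(b + C(5, 5)) = 9*(-164 + 5**2) = 9*(-164 + 25) = 9*(-139) = -1251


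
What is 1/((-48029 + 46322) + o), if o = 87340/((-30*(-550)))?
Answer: -75/127628 ≈ -0.00058764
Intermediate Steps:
o = 397/75 (o = 87340/16500 = 87340*(1/16500) = 397/75 ≈ 5.2933)
1/((-48029 + 46322) + o) = 1/((-48029 + 46322) + 397/75) = 1/(-1707 + 397/75) = 1/(-127628/75) = -75/127628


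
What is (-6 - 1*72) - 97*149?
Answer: -14531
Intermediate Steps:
(-6 - 1*72) - 97*149 = (-6 - 72) - 14453 = -78 - 14453 = -14531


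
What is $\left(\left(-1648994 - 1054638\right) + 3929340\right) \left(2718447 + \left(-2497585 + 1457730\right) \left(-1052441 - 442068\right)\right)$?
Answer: $1904842619301696536$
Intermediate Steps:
$\left(\left(-1648994 - 1054638\right) + 3929340\right) \left(2718447 + \left(-2497585 + 1457730\right) \left(-1052441 - 442068\right)\right) = \left(-2703632 + 3929340\right) \left(2718447 - -1554072656195\right) = 1225708 \left(2718447 + 1554072656195\right) = 1225708 \cdot 1554075374642 = 1904842619301696536$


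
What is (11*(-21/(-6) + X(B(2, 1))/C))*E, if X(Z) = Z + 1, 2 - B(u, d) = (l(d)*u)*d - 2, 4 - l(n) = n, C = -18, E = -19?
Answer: -6688/9 ≈ -743.11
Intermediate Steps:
l(n) = 4 - n
B(u, d) = 4 - d*u*(4 - d) (B(u, d) = 2 - (((4 - d)*u)*d - 2) = 2 - ((u*(4 - d))*d - 2) = 2 - (d*u*(4 - d) - 2) = 2 - (-2 + d*u*(4 - d)) = 2 + (2 - d*u*(4 - d)) = 4 - d*u*(4 - d))
X(Z) = 1 + Z
(11*(-21/(-6) + X(B(2, 1))/C))*E = (11*(-21/(-6) + (1 + (4 + 1*2*(-4 + 1)))/(-18)))*(-19) = (11*(-21*(-⅙) + (1 + (4 + 1*2*(-3)))*(-1/18)))*(-19) = (11*(7/2 + (1 + (4 - 6))*(-1/18)))*(-19) = (11*(7/2 + (1 - 2)*(-1/18)))*(-19) = (11*(7/2 - 1*(-1/18)))*(-19) = (11*(7/2 + 1/18))*(-19) = (11*(32/9))*(-19) = (352/9)*(-19) = -6688/9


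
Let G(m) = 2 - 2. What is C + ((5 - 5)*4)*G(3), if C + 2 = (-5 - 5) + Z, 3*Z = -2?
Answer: -38/3 ≈ -12.667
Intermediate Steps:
Z = -⅔ (Z = (⅓)*(-2) = -⅔ ≈ -0.66667)
G(m) = 0
C = -38/3 (C = -2 + ((-5 - 5) - ⅔) = -2 + (-10 - ⅔) = -2 - 32/3 = -38/3 ≈ -12.667)
C + ((5 - 5)*4)*G(3) = -38/3 + ((5 - 5)*4)*0 = -38/3 + (0*4)*0 = -38/3 + 0*0 = -38/3 + 0 = -38/3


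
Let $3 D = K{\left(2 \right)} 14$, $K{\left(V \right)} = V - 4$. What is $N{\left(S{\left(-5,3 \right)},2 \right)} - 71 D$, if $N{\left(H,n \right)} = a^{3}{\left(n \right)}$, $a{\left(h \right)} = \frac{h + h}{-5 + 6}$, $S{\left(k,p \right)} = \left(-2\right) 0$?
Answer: $\frac{2180}{3} \approx 726.67$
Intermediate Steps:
$S{\left(k,p \right)} = 0$
$K{\left(V \right)} = -4 + V$
$a{\left(h \right)} = 2 h$ ($a{\left(h \right)} = \frac{2 h}{1} = 2 h 1 = 2 h$)
$N{\left(H,n \right)} = 8 n^{3}$ ($N{\left(H,n \right)} = \left(2 n\right)^{3} = 8 n^{3}$)
$D = - \frac{28}{3}$ ($D = \frac{\left(-4 + 2\right) 14}{3} = \frac{\left(-2\right) 14}{3} = \frac{1}{3} \left(-28\right) = - \frac{28}{3} \approx -9.3333$)
$N{\left(S{\left(-5,3 \right)},2 \right)} - 71 D = 8 \cdot 2^{3} - - \frac{1988}{3} = 8 \cdot 8 + \frac{1988}{3} = 64 + \frac{1988}{3} = \frac{2180}{3}$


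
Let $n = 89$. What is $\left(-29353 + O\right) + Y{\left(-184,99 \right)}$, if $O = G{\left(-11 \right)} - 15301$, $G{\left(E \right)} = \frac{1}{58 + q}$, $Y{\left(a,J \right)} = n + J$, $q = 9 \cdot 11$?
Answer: $- \frac{6981161}{157} \approx -44466.0$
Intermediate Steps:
$q = 99$
$Y{\left(a,J \right)} = 89 + J$
$G{\left(E \right)} = \frac{1}{157}$ ($G{\left(E \right)} = \frac{1}{58 + 99} = \frac{1}{157}$)
$O = - \frac{2402256}{157}$ ($O = \frac{1}{157} - 15301 = - \frac{2402256}{157} \approx -15301.0$)
$\left(-29353 + O\right) + Y{\left(-184,99 \right)} = \left(-29353 - \frac{2402256}{157}\right) + \left(89 + 99\right) = - \frac{7010677}{157} + 188 = - \frac{6981161}{157}$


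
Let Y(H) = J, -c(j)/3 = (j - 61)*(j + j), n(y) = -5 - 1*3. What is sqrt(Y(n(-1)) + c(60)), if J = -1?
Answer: sqrt(359) ≈ 18.947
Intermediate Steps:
n(y) = -8 (n(y) = -5 - 3 = -8)
c(j) = -6*j*(-61 + j) (c(j) = -3*(j - 61)*(j + j) = -3*(-61 + j)*2*j = -6*j*(-61 + j))
Y(H) = -1
sqrt(Y(n(-1)) + c(60)) = sqrt(-1 + 6*60*(61 - 1*60)) = sqrt(-1 + 6*60*(61 - 60)) = sqrt(-1 + 6*60*1) = sqrt(-1 + 360) = sqrt(359)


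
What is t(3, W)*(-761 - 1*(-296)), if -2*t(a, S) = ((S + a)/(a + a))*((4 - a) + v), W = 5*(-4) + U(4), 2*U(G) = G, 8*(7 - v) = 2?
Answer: -72075/16 ≈ -4504.7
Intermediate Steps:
v = 27/4 (v = 7 - ⅛*2 = 7 - ¼ = 27/4 ≈ 6.7500)
U(G) = G/2
W = -18 (W = 5*(-4) + (½)*4 = -20 + 2 = -18)
t(a, S) = -(43/4 - a)*(S + a)/(4*a) (t(a, S) = -(S + a)/(a + a)*((4 - a) + 27/4)/2 = -(S + a)/((2*a))*(43/4 - a)/2 = -(S + a)*(1/(2*a))*(43/4 - a)/2 = -(S + a)/(2*a)*(43/4 - a)/2 = -(43/4 - a)*(S + a)/(4*a))
t(3, W)*(-761 - 1*(-296)) = ((1/16)*(-43*(-18) + 3*(-43 + 4*(-18) + 4*3))/3)*(-761 - 1*(-296)) = ((1/16)*(⅓)*(774 + 3*(-43 - 72 + 12)))*(-761 + 296) = ((1/16)*(⅓)*(774 + 3*(-103)))*(-465) = ((1/16)*(⅓)*(774 - 309))*(-465) = ((1/16)*(⅓)*465)*(-465) = (155/16)*(-465) = -72075/16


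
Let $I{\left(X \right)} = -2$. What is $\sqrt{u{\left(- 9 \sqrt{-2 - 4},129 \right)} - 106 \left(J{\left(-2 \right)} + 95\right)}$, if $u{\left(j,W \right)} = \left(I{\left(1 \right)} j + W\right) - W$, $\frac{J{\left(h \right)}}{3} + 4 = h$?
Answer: $\sqrt{-8162 + 18 i \sqrt{6}} \approx 0.244 + 90.344 i$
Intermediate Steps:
$J{\left(h \right)} = -12 + 3 h$
$u{\left(j,W \right)} = - 2 j$ ($u{\left(j,W \right)} = \left(- 2 j + W\right) - W = \left(W - 2 j\right) - W = - 2 j$)
$\sqrt{u{\left(- 9 \sqrt{-2 - 4},129 \right)} - 106 \left(J{\left(-2 \right)} + 95\right)} = \sqrt{- 2 \left(- 9 \sqrt{-2 - 4}\right) - 106 \left(\left(-12 + 3 \left(-2\right)\right) + 95\right)} = \sqrt{- 2 \left(- 9 \sqrt{-6}\right) - 106 \left(\left(-12 - 6\right) + 95\right)} = \sqrt{- 2 \left(- 9 i \sqrt{6}\right) - 106 \left(-18 + 95\right)} = \sqrt{- 2 \left(- 9 i \sqrt{6}\right) - 8162} = \sqrt{18 i \sqrt{6} - 8162} = \sqrt{-8162 + 18 i \sqrt{6}}$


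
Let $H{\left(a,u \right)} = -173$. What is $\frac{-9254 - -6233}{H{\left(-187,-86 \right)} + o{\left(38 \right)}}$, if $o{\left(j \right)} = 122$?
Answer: $\frac{1007}{17} \approx 59.235$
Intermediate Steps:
$\frac{-9254 - -6233}{H{\left(-187,-86 \right)} + o{\left(38 \right)}} = \frac{-9254 - -6233}{-173 + 122} = \frac{-9254 + \left(-9090 + 15323\right)}{-51} = \left(-9254 + 6233\right) \left(- \frac{1}{51}\right) = \left(-3021\right) \left(- \frac{1}{51}\right) = \frac{1007}{17}$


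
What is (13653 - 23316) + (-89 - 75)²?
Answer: 17233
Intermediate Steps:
(13653 - 23316) + (-89 - 75)² = -9663 + (-164)² = -9663 + 26896 = 17233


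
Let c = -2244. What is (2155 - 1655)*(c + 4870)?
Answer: 1313000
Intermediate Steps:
(2155 - 1655)*(c + 4870) = (2155 - 1655)*(-2244 + 4870) = 500*2626 = 1313000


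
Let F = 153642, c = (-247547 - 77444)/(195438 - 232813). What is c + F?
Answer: 5742694741/37375 ≈ 1.5365e+5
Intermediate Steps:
c = 324991/37375 (c = -324991/(-37375) = -324991*(-1/37375) = 324991/37375 ≈ 8.6954)
c + F = 324991/37375 + 153642 = 5742694741/37375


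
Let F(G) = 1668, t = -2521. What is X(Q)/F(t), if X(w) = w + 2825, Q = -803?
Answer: 337/278 ≈ 1.2122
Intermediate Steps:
X(w) = 2825 + w
X(Q)/F(t) = (2825 - 803)/1668 = 2022*(1/1668) = 337/278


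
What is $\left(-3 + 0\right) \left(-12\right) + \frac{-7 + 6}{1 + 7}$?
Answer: $\frac{287}{8} \approx 35.875$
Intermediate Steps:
$\left(-3 + 0\right) \left(-12\right) + \frac{-7 + 6}{1 + 7} = \left(-3\right) \left(-12\right) - \frac{1}{8} = 36 - \frac{1}{8} = \frac{287}{8}$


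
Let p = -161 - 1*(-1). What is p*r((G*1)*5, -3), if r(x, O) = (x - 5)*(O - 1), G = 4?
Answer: 9600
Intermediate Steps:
p = -160 (p = -161 + 1 = -160)
r(x, O) = (-1 + O)*(-5 + x) (r(x, O) = (-5 + x)*(-1 + O) = (-1 + O)*(-5 + x))
p*r((G*1)*5, -3) = -160*(5 - 4*1*5 - 5*(-3) - 3*4*1*5) = -160*(5 - 4*5 + 15 - 12*5) = -160*(5 - 1*20 + 15 - 3*20) = -160*(5 - 20 + 15 - 60) = -160*(-60) = 9600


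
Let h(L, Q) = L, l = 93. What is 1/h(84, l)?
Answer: 1/84 ≈ 0.011905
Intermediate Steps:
1/h(84, l) = 1/84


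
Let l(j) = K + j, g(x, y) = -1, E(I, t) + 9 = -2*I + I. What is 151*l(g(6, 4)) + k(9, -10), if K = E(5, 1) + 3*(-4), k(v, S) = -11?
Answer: -4088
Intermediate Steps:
E(I, t) = -9 - I (E(I, t) = -9 + (-2*I + I) = -9 - I)
K = -26 (K = (-9 - 1*5) + 3*(-4) = (-9 - 5) - 12 = -14 - 12 = -26)
l(j) = -26 + j
151*l(g(6, 4)) + k(9, -10) = 151*(-26 - 1) - 11 = 151*(-27) - 11 = -4077 - 11 = -4088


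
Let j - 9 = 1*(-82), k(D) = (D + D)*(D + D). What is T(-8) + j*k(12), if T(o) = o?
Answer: -42056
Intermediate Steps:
k(D) = 4*D**2 (k(D) = (2*D)*(2*D) = 4*D**2)
j = -73 (j = 9 + 1*(-82) = 9 - 82 = -73)
T(-8) + j*k(12) = -8 - 292*12**2 = -8 - 292*144 = -8 - 73*576 = -8 - 42048 = -42056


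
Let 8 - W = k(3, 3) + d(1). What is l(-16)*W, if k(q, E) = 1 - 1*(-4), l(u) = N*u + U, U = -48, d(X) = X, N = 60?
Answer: -2016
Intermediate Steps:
l(u) = -48 + 60*u (l(u) = 60*u - 48 = -48 + 60*u)
k(q, E) = 5 (k(q, E) = 1 + 4 = 5)
W = 2 (W = 8 - (5 + 1) = 8 - 1*6 = 8 - 6 = 2)
l(-16)*W = (-48 + 60*(-16))*2 = (-48 - 960)*2 = -1008*2 = -2016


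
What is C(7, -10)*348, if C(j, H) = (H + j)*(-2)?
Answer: 2088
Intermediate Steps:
C(j, H) = -2*H - 2*j
C(7, -10)*348 = (-2*(-10) - 2*7)*348 = (20 - 14)*348 = 6*348 = 2088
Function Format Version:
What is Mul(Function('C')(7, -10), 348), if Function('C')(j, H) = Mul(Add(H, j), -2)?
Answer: 2088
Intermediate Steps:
Function('C')(j, H) = Add(Mul(-2, H), Mul(-2, j))
Mul(Function('C')(7, -10), 348) = Mul(Add(Mul(-2, -10), Mul(-2, 7)), 348) = Mul(Add(20, -14), 348) = Mul(6, 348) = 2088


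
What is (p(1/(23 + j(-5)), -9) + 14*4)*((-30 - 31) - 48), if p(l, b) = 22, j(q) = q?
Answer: -8502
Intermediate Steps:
(p(1/(23 + j(-5)), -9) + 14*4)*((-30 - 31) - 48) = (22 + 14*4)*((-30 - 31) - 48) = (22 + 56)*(-61 - 48) = 78*(-109) = -8502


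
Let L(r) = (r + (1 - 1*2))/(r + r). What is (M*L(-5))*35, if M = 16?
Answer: 336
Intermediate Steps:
L(r) = (-1 + r)/(2*r) (L(r) = (r + (1 - 2))/((2*r)) = (r - 1)*(1/(2*r)) = (-1 + r)*(1/(2*r)) = (-1 + r)/(2*r))
(M*L(-5))*35 = (16*((1/2)*(-1 - 5)/(-5)))*35 = (16*((1/2)*(-1/5)*(-6)))*35 = (16*(3/5))*35 = (48/5)*35 = 336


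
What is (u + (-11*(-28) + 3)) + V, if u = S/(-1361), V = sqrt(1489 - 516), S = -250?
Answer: 423521/1361 + sqrt(973) ≈ 342.38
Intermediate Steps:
V = sqrt(973) ≈ 31.193
u = 250/1361 (u = -250/(-1361) = -250*(-1/1361) = 250/1361 ≈ 0.18369)
(u + (-11*(-28) + 3)) + V = (250/1361 + (-11*(-28) + 3)) + sqrt(973) = (250/1361 + (308 + 3)) + sqrt(973) = (250/1361 + 311) + sqrt(973) = 423521/1361 + sqrt(973)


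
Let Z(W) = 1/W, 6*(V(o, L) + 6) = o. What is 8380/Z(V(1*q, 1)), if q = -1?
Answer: -155030/3 ≈ -51677.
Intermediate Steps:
V(o, L) = -6 + o/6
8380/Z(V(1*q, 1)) = 8380/(1/(-6 + (1*(-1))/6)) = 8380/(1/(-6 + (1/6)*(-1))) = 8380/(1/(-6 - 1/6)) = 8380/(1/(-37/6)) = 8380/(-6/37) = 8380*(-37/6) = -155030/3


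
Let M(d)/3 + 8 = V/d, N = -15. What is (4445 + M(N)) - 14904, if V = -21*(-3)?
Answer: -52478/5 ≈ -10496.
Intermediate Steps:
V = 63
M(d) = -24 + 189/d (M(d) = -24 + 3*(63/d) = -24 + 189/d)
(4445 + M(N)) - 14904 = (4445 + (-24 + 189/(-15))) - 14904 = (4445 + (-24 + 189*(-1/15))) - 14904 = (4445 + (-24 - 63/5)) - 14904 = (4445 - 183/5) - 14904 = 22042/5 - 14904 = -52478/5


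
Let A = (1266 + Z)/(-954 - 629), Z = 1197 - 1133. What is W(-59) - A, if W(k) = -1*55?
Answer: -85735/1583 ≈ -54.160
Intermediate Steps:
Z = 64
W(k) = -55
A = -1330/1583 (A = (1266 + 64)/(-954 - 629) = 1330/(-1583) = 1330*(-1/1583) = -1330/1583 ≈ -0.84018)
W(-59) - A = -55 - 1*(-1330/1583) = -55 + 1330/1583 = -85735/1583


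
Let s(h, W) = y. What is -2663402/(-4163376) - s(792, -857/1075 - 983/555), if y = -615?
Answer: 183081403/297384 ≈ 615.64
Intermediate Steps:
s(h, W) = -615
-2663402/(-4163376) - s(792, -857/1075 - 983/555) = -2663402/(-4163376) - 1*(-615) = -2663402*(-1/4163376) + 615 = 190243/297384 + 615 = 183081403/297384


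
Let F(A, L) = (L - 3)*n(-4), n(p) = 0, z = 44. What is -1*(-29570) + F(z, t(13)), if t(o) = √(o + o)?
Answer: 29570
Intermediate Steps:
t(o) = √2*√o (t(o) = √(2*o) = √2*√o)
F(A, L) = 0 (F(A, L) = (L - 3)*0 = (-3 + L)*0 = 0)
-1*(-29570) + F(z, t(13)) = -1*(-29570) + 0 = 29570 + 0 = 29570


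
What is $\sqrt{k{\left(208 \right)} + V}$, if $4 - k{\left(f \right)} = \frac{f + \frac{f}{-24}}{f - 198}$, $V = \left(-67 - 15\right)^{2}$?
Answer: $\frac{\sqrt{1509315}}{15} \approx 81.903$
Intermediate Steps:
$V = 6724$ ($V = \left(-82\right)^{2} = 6724$)
$k{\left(f \right)} = 4 - \frac{23 f}{24 \left(-198 + f\right)}$ ($k{\left(f \right)} = 4 - \frac{f + \frac{f}{-24}}{f - 198} = 4 - \frac{f + f \left(- \frac{1}{24}\right)}{-198 + f} = 4 - \frac{f - \frac{f}{24}}{-198 + f} = 4 - \frac{\frac{23}{24} f}{-198 + f} = 4 - \frac{23 f}{24 \left(-198 + f\right)}$)
$\sqrt{k{\left(208 \right)} + V} = \sqrt{\frac{-19008 + 73 \cdot 208}{24 \left(-198 + 208\right)} + 6724} = \sqrt{\frac{-19008 + 15184}{24 \cdot 10} + 6724} = \sqrt{\frac{1}{24} \cdot \frac{1}{10} \left(-3824\right) + 6724} = \sqrt{- \frac{239}{15} + 6724} = \sqrt{\frac{100621}{15}} = \frac{\sqrt{1509315}}{15}$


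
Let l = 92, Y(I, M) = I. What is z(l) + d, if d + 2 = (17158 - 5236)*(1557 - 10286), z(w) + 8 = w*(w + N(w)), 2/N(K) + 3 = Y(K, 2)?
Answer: -9261222692/89 ≈ -1.0406e+8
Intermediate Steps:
N(K) = 2/(-3 + K)
z(w) = -8 + w*(w + 2/(-3 + w))
d = -104067140 (d = -2 + (17158 - 5236)*(1557 - 10286) = -2 + 11922*(-8729) = -2 - 104067138 = -104067140)
z(l) + d = (2*92 + (-8 + 92²)*(-3 + 92))/(-3 + 92) - 104067140 = (184 + (-8 + 8464)*89)/89 - 104067140 = (184 + 8456*89)/89 - 104067140 = (184 + 752584)/89 - 104067140 = (1/89)*752768 - 104067140 = 752768/89 - 104067140 = -9261222692/89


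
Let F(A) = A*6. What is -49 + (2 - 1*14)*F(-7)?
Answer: 455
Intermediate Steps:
F(A) = 6*A
-49 + (2 - 1*14)*F(-7) = -49 + (2 - 1*14)*(6*(-7)) = -49 + (2 - 14)*(-42) = -49 - 12*(-42) = -49 + 504 = 455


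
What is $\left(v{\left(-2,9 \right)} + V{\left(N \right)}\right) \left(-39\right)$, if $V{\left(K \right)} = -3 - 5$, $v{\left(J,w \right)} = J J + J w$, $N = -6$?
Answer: $858$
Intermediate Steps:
$v{\left(J,w \right)} = J^{2} + J w$
$V{\left(K \right)} = -8$ ($V{\left(K \right)} = -3 - 5 = -8$)
$\left(v{\left(-2,9 \right)} + V{\left(N \right)}\right) \left(-39\right) = \left(- 2 \left(-2 + 9\right) - 8\right) \left(-39\right) = \left(\left(-2\right) 7 - 8\right) \left(-39\right) = \left(-14 - 8\right) \left(-39\right) = \left(-22\right) \left(-39\right) = 858$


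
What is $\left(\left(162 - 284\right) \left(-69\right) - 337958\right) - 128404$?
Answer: $-457944$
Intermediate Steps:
$\left(\left(162 - 284\right) \left(-69\right) - 337958\right) - 128404 = \left(\left(-122\right) \left(-69\right) - 337958\right) - 128404 = \left(8418 - 337958\right) - 128404 = -329540 - 128404 = -457944$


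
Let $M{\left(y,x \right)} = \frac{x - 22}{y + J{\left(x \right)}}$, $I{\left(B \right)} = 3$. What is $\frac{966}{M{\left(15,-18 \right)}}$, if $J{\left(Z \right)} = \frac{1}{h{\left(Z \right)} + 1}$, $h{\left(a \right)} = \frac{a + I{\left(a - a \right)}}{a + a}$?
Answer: $- \frac{128961}{340} \approx -379.3$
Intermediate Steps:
$h{\left(a \right)} = \frac{3 + a}{2 a}$ ($h{\left(a \right)} = \frac{a + 3}{a + a} = \frac{3 + a}{2 a}$)
$J{\left(Z \right)} = \frac{1}{1 + \frac{3 + Z}{2 Z}}$ ($J{\left(Z \right)} = \frac{1}{\frac{3 + Z}{2 Z} + 1} = \frac{1}{1 + \frac{3 + Z}{2 Z}}$)
$M{\left(y,x \right)} = \frac{-22 + x}{y + \frac{2 x}{3 \left(1 + x\right)}}$ ($M{\left(y,x \right)} = \frac{x - 22}{y + \frac{2 x}{3 \left(1 + x\right)}} = \frac{-22 + x}{y + \frac{2 x}{3 \left(1 + x\right)}}$)
$\frac{966}{M{\left(15,-18 \right)}} = \frac{966}{3 \frac{1}{2 \left(-18\right) + 3 \cdot 15 \left(1 - 18\right)} \left(1 - 18\right) \left(-22 - 18\right)} = \frac{966}{3 \frac{1}{-36 + 3 \cdot 15 \left(-17\right)} \left(-17\right) \left(-40\right)} = \frac{966}{3 \frac{1}{-36 - 765} \left(-17\right) \left(-40\right)} = \frac{966}{3 \frac{1}{-801} \left(-17\right) \left(-40\right)} = \frac{966}{3 \left(- \frac{1}{801}\right) \left(-17\right) \left(-40\right)} = \frac{966}{- \frac{680}{267}} = 966 \left(- \frac{267}{680}\right) = - \frac{128961}{340}$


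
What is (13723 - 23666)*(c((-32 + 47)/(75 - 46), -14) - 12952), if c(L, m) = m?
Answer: 128920938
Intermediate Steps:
(13723 - 23666)*(c((-32 + 47)/(75 - 46), -14) - 12952) = (13723 - 23666)*(-14 - 12952) = -9943*(-12966) = 128920938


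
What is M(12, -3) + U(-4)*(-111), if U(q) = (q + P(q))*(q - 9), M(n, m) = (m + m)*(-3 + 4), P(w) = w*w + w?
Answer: 11538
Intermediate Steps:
P(w) = w + w² (P(w) = w² + w = w + w²)
M(n, m) = 2*m (M(n, m) = (2*m)*1 = 2*m)
U(q) = (-9 + q)*(q + q*(1 + q)) (U(q) = (q + q*(1 + q))*(q - 9) = (q + q*(1 + q))*(-9 + q) = (-9 + q)*(q + q*(1 + q)))
M(12, -3) + U(-4)*(-111) = 2*(-3) - 4*(-18 + (-4)² - 7*(-4))*(-111) = -6 - 4*(-18 + 16 + 28)*(-111) = -6 - 4*26*(-111) = -6 - 104*(-111) = -6 + 11544 = 11538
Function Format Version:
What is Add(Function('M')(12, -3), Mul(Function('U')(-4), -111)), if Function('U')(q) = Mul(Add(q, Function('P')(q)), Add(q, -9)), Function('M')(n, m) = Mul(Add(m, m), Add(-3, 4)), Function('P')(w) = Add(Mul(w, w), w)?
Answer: 11538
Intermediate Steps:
Function('P')(w) = Add(w, Pow(w, 2)) (Function('P')(w) = Add(Pow(w, 2), w) = Add(w, Pow(w, 2)))
Function('M')(n, m) = Mul(2, m) (Function('M')(n, m) = Mul(Mul(2, m), 1) = Mul(2, m))
Function('U')(q) = Mul(Add(-9, q), Add(q, Mul(q, Add(1, q)))) (Function('U')(q) = Mul(Add(q, Mul(q, Add(1, q))), Add(q, -9)) = Mul(Add(q, Mul(q, Add(1, q))), Add(-9, q)) = Mul(Add(-9, q), Add(q, Mul(q, Add(1, q)))))
Add(Function('M')(12, -3), Mul(Function('U')(-4), -111)) = Add(Mul(2, -3), Mul(Mul(-4, Add(-18, Pow(-4, 2), Mul(-7, -4))), -111)) = Add(-6, Mul(Mul(-4, Add(-18, 16, 28)), -111)) = Add(-6, Mul(Mul(-4, 26), -111)) = Add(-6, Mul(-104, -111)) = Add(-6, 11544) = 11538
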